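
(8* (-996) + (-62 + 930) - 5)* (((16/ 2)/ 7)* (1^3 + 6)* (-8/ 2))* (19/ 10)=431984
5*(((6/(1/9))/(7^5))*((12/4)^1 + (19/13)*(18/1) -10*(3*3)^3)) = -25485030/218491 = -116.64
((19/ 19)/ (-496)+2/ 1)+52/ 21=46603/ 10416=4.47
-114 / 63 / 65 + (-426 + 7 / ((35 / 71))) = -112429 / 273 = -411.83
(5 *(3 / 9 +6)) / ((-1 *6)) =-95 / 18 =-5.28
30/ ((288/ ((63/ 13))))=105/ 208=0.50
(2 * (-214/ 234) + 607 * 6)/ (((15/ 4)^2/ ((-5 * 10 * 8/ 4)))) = -25885.66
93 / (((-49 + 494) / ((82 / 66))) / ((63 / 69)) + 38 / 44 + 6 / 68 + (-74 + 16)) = 4991217 / 17991679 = 0.28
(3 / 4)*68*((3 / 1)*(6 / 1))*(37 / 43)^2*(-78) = -98025876 / 1849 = -53015.62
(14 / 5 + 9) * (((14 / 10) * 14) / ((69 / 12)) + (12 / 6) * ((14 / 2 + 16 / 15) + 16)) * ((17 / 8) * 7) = 62423711 / 6900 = 9046.91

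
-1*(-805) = 805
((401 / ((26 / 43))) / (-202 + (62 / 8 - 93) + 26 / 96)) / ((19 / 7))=-2896824 / 3402425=-0.85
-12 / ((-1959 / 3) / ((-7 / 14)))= -6 / 653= -0.01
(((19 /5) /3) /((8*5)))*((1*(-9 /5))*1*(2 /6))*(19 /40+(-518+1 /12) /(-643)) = -1877219 /77160000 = -0.02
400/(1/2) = 800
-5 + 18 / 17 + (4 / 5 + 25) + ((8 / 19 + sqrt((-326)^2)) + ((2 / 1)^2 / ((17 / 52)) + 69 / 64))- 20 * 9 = 18769483 / 103360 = 181.59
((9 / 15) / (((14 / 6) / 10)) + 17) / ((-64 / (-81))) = 11097 / 448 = 24.77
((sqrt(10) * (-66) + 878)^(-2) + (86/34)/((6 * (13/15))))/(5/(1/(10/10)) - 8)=-364536548699/2248250854148 - 4829 * sqrt(10)/66125025122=-0.16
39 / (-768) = -13 / 256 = -0.05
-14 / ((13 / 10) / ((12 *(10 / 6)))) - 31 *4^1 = -4412 / 13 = -339.38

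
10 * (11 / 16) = 6.88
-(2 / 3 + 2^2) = -14 / 3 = -4.67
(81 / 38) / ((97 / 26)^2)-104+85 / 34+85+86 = 24903925 / 357542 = 69.65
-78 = -78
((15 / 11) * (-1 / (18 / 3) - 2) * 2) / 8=-0.74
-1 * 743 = -743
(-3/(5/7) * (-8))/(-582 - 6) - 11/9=-403/315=-1.28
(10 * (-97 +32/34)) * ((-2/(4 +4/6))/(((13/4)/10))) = 1959600/1547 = 1266.71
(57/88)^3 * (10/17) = 0.16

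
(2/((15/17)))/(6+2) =17/60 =0.28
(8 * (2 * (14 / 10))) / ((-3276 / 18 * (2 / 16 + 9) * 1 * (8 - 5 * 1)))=-64 / 14235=-0.00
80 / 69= 1.16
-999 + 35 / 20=-3989 / 4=-997.25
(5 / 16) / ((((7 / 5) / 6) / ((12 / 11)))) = 225 / 154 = 1.46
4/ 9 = 0.44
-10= -10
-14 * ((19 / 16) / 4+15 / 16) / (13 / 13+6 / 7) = -3871 / 416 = -9.31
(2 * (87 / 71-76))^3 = -1197093749032 / 357911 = -3344668.78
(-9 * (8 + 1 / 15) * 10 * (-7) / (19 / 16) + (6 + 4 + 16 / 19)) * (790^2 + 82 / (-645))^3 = 5317346261952021630308105355376 / 5098386375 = 1042946899439731385659.86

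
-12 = -12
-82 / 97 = -0.85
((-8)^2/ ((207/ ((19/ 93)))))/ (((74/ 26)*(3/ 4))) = 63232/ 2136861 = 0.03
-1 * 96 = -96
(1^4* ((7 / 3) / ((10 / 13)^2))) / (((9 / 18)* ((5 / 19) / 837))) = 6271083 / 250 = 25084.33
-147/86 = -1.71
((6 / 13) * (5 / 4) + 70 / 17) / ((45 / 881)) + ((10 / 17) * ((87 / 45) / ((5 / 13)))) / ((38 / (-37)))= 33645403 / 377910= 89.03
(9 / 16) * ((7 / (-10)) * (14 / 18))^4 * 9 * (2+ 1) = 5764801 / 4320000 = 1.33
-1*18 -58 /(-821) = -14720 /821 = -17.93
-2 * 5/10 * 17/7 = -17/7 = -2.43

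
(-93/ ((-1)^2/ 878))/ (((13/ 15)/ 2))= -2449620/ 13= -188432.31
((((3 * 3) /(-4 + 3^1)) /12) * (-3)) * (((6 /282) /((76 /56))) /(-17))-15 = -455493 /30362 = -15.00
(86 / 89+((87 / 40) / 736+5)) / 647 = 15640383 / 1695243520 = 0.01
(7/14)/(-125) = -0.00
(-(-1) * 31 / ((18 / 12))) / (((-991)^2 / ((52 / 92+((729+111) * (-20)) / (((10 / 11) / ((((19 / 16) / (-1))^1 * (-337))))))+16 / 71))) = -748761169348 / 4811214819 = -155.63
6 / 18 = 1 / 3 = 0.33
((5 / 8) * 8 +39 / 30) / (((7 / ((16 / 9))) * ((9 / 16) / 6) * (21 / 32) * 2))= 4096 / 315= 13.00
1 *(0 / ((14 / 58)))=0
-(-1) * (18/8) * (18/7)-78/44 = 309/77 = 4.01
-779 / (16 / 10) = -3895 / 8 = -486.88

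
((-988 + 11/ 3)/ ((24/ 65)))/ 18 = -191945/ 1296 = -148.11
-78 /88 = -39 /44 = -0.89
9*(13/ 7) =117/ 7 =16.71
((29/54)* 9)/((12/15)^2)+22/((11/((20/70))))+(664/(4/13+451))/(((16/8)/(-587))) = -1670478671/3942624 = -423.70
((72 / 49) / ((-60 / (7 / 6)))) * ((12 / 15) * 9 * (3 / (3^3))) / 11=-4 / 1925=-0.00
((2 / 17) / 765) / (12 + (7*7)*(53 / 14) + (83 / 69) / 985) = 18124 / 23275777647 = 0.00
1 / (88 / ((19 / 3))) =0.07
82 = 82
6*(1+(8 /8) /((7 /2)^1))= 54 /7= 7.71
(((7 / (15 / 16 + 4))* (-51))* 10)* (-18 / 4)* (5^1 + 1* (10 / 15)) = 1456560 / 79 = 18437.47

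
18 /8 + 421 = 423.25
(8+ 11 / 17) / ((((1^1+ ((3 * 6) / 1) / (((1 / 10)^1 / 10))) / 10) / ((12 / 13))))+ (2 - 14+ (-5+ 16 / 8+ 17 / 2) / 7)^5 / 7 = -37966755796022177 / 1498456724128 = -25337.24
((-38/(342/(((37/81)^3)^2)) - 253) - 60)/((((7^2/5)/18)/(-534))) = 1416179694588227080/4613015762523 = 306996.50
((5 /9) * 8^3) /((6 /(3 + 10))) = 16640 /27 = 616.30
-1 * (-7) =7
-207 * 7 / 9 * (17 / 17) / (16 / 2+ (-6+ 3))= -161 / 5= -32.20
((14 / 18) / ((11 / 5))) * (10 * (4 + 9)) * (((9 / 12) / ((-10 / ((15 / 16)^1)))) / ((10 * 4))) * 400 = -11375 / 352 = -32.32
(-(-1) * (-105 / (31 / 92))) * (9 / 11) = -86940 / 341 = -254.96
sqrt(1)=1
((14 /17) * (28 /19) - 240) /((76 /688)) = -13266016 /6137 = -2161.65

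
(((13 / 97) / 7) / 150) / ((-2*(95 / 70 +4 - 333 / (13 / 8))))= 169 / 528470550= 0.00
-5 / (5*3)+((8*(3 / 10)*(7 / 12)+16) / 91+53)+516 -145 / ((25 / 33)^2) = 10790662 / 34125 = 316.21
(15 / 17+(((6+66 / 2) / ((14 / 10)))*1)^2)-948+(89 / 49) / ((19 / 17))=-2682235 / 15827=-169.47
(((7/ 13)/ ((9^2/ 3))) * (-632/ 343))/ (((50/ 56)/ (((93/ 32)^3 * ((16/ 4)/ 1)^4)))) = -2353489/ 9100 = -258.63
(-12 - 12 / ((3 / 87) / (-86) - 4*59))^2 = 5496042564496 / 38492478025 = 142.78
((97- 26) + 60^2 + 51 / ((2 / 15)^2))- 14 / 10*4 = 130683 / 20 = 6534.15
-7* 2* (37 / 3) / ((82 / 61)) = -15799 / 123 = -128.45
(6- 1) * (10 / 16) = 25 / 8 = 3.12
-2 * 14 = -28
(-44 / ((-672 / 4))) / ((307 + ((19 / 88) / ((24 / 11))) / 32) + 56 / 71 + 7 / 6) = 799744 / 943425763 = 0.00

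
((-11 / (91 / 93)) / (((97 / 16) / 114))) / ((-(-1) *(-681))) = 621984 / 2003729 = 0.31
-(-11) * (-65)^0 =11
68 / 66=1.03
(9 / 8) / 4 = 0.28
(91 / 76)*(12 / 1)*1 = 273 / 19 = 14.37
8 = 8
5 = 5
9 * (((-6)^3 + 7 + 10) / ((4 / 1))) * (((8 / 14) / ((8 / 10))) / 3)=-2985 / 28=-106.61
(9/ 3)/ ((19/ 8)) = 1.26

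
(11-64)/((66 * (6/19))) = -1007/396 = -2.54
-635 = -635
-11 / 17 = -0.65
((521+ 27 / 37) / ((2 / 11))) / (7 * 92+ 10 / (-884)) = 46928024 / 10531791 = 4.46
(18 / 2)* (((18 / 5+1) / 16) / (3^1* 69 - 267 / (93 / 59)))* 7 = 44919 / 93280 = 0.48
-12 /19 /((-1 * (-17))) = -12 /323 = -0.04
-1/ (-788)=0.00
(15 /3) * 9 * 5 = 225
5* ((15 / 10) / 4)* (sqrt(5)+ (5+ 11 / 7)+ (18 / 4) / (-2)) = 15* sqrt(5) / 8+ 1815 / 224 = 12.30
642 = 642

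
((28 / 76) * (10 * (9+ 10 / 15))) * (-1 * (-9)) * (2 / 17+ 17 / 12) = 317695 / 646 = 491.79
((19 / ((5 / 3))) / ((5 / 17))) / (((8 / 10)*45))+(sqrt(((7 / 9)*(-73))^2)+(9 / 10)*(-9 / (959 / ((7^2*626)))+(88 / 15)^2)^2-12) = 122170947262393 / 2111512500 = 57859.45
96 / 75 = 32 / 25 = 1.28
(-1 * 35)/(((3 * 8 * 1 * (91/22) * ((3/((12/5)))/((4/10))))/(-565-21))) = 12892/195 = 66.11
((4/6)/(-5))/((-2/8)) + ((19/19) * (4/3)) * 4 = 88/15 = 5.87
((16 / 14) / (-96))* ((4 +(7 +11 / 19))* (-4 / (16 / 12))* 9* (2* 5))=4950 / 133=37.22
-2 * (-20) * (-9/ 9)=-40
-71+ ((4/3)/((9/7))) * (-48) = -1087/9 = -120.78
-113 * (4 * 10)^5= -11571200000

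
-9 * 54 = -486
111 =111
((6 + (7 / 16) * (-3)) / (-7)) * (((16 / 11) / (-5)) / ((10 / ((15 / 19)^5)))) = 2278125 / 381319246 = 0.01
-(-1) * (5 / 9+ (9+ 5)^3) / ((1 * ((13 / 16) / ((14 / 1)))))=5533024 / 117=47290.80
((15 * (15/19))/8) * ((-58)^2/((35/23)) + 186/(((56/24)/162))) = 2977605/133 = 22388.01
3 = 3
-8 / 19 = -0.42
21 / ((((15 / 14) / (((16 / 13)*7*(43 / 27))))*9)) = 471968 / 15795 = 29.88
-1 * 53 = -53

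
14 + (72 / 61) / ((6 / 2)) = 878 / 61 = 14.39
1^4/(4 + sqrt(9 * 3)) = -4/11 + 3 * sqrt(3)/11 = 0.11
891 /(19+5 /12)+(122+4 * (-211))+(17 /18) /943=-2673978155 /3954942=-676.11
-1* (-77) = 77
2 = 2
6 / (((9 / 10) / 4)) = 80 / 3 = 26.67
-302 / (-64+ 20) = 151 / 22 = 6.86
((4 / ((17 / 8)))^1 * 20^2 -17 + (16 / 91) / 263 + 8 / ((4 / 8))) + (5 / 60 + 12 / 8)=3678960091 / 4882332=753.53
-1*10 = -10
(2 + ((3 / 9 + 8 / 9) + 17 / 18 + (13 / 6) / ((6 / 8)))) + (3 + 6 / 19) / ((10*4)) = 48827 / 6840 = 7.14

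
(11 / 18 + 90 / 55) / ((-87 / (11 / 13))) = -445 / 20358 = -0.02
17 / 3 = 5.67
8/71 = 0.11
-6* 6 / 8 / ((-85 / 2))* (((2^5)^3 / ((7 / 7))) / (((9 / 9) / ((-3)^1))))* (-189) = 167215104 / 85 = 1967236.52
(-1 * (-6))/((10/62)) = 186/5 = 37.20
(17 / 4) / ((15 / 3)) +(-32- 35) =-1323 / 20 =-66.15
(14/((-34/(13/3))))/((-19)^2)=-91/18411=-0.00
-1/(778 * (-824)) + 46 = 29489313/641072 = 46.00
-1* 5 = -5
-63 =-63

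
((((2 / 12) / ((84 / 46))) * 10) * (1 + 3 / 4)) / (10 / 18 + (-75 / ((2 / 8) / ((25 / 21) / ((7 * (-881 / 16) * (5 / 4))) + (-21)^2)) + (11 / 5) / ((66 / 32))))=-1079225 / 89392017448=-0.00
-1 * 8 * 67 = -536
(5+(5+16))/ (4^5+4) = 13/ 514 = 0.03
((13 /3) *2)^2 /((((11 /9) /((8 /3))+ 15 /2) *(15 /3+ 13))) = 2704 /5157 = 0.52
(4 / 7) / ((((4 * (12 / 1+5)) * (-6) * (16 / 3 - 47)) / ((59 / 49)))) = 59 / 1457750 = 0.00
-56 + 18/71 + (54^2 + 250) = 220828/71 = 3110.25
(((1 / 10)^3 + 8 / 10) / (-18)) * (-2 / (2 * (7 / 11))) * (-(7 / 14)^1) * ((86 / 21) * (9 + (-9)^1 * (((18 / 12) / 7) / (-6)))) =-3662439 / 2744000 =-1.33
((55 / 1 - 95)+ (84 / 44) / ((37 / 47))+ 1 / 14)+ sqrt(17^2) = -116829 / 5698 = -20.50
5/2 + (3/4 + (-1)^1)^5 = 2559/1024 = 2.50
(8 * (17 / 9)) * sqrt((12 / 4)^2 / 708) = 68 * sqrt(177) / 531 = 1.70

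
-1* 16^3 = -4096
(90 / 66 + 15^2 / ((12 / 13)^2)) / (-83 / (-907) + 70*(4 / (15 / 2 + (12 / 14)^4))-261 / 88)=1635798086535 / 196920134398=8.31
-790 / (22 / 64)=-25280 / 11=-2298.18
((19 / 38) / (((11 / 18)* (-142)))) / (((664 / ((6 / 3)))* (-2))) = 9 / 1037168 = 0.00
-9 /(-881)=9 /881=0.01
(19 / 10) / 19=1 / 10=0.10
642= 642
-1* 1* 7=-7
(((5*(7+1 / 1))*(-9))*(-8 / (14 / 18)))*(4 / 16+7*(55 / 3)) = 3332880 / 7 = 476125.71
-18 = -18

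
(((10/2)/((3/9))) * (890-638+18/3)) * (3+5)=30960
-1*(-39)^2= -1521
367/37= 9.92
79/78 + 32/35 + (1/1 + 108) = 302831/2730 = 110.93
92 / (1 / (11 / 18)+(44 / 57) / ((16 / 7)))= 230736 / 4951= 46.60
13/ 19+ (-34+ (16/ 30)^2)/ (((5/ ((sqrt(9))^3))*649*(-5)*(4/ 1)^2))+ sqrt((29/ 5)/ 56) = sqrt(2030)/ 140+ 42401201/ 61655000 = 1.01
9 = 9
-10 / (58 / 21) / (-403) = 105 / 11687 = 0.01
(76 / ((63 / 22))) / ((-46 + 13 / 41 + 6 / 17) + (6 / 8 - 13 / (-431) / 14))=-2009122016 / 3374656119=-0.60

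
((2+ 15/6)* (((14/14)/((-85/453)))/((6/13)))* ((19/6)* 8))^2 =12519595881/7225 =1732816.04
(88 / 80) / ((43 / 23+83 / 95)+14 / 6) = 14421 / 66554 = 0.22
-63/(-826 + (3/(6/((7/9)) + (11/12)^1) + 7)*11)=0.08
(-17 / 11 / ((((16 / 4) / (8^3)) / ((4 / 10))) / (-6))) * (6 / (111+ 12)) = 52224 / 2255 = 23.16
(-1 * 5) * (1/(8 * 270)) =-0.00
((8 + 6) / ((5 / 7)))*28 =2744 / 5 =548.80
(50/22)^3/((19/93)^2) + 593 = 420071788/480491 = 874.26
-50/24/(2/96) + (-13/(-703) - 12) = -78723/703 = -111.98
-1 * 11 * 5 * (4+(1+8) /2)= -467.50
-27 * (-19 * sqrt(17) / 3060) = 57 * sqrt(17) / 340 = 0.69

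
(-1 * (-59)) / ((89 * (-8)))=-59 / 712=-0.08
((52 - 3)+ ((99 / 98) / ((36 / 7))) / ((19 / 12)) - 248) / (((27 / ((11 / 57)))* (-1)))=581911 / 409374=1.42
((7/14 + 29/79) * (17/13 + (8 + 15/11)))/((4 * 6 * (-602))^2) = 14933/336884131584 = 0.00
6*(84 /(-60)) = -42 /5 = -8.40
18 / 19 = 0.95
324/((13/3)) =972/13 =74.77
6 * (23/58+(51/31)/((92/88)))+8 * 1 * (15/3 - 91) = -13981351/20677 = -676.18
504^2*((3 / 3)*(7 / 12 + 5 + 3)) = 2180304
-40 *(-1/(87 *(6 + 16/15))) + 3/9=1837/4611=0.40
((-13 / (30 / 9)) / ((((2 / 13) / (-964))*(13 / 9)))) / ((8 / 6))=253773 / 20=12688.65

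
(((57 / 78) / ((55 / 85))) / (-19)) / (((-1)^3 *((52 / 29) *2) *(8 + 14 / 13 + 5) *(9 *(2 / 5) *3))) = 2465 / 22610016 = 0.00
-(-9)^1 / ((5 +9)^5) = 9 / 537824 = 0.00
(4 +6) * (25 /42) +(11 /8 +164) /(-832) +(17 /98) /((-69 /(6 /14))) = 906182831 /157527552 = 5.75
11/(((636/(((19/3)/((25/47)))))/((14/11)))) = 0.26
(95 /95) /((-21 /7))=-1 /3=-0.33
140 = 140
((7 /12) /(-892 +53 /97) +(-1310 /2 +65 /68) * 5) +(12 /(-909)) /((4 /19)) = -416178317125 /127260606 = -3270.28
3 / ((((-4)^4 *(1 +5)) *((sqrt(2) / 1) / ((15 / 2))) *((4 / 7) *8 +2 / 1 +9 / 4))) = 0.00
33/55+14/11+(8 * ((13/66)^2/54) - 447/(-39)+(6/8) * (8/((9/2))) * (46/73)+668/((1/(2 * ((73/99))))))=139421178671/139517235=999.31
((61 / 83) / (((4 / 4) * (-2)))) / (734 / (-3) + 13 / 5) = 915 / 602746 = 0.00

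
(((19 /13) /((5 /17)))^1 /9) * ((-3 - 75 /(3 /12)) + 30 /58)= -944452 /5655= -167.01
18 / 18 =1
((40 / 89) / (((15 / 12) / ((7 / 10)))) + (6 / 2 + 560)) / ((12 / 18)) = 751941 / 890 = 844.88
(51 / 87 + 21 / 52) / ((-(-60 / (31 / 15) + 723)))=-46283 / 32441604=-0.00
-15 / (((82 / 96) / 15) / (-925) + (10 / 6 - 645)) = 9990000 / 428460041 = 0.02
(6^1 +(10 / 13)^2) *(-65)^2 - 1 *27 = 27823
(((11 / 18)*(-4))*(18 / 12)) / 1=-3.67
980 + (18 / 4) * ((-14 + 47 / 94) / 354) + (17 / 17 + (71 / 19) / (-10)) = 43963589 / 44840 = 980.45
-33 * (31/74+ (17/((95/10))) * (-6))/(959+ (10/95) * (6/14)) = 3351117/9438922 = 0.36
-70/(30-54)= 35/12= 2.92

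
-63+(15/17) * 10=-921/17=-54.18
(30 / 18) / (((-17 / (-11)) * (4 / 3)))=55 / 68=0.81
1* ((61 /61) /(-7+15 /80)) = -16 /109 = -0.15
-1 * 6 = -6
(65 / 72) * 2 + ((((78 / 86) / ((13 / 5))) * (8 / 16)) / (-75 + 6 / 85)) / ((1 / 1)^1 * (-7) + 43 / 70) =884312465 / 489674196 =1.81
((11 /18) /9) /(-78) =-11 /12636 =-0.00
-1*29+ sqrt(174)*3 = 10.57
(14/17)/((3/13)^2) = 2366/153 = 15.46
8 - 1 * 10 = -2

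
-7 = -7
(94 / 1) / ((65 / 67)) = 6298 / 65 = 96.89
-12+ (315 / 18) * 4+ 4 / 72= 1045 / 18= 58.06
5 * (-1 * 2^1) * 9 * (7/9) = -70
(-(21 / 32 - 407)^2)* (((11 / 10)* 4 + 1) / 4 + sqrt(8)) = -169078009* sqrt(2) / 512 - 4565106243 / 20480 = -689922.01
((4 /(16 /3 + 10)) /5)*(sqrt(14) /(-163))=-6*sqrt(14) /18745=-0.00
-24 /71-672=-47736 /71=-672.34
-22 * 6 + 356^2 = 126604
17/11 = 1.55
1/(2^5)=1/32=0.03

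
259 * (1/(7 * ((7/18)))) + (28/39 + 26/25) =661348/6825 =96.90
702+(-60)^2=4302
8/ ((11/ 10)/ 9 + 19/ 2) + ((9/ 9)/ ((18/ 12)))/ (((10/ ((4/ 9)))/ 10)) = 13184/ 11691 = 1.13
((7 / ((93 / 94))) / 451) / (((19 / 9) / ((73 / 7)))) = 20586 / 265639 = 0.08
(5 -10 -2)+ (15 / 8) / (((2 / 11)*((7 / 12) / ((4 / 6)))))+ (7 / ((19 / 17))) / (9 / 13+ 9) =5.43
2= 2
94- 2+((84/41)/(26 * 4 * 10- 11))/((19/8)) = 92.00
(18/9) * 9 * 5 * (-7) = -630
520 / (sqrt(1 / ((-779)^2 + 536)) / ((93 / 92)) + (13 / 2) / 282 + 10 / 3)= 324052063566734880 / 2091620528493737 - 157249697280 * sqrt(607377) / 2091620528493737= 154.87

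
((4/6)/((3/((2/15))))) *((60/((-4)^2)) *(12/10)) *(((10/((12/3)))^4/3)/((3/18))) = 125/12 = 10.42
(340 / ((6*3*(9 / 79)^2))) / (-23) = -1060970 / 16767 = -63.28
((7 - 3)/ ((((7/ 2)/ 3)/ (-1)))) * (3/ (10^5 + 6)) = -36/ 350021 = -0.00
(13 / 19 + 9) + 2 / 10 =9.88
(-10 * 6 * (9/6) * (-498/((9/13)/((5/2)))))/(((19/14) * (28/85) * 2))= 6878625/38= 181016.45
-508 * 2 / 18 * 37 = -18796 / 9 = -2088.44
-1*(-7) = 7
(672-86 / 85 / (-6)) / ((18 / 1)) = 171403 / 4590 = 37.34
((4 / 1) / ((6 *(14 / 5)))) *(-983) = -4915 / 21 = -234.05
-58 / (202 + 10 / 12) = -348 / 1217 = -0.29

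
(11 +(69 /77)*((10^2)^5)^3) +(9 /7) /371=25599000000000000000000000000314336 /28567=896103896103896103896103900000.00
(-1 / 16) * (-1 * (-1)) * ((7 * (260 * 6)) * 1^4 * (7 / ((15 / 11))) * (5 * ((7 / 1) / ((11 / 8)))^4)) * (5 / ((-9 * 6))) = 39153587200 / 35937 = 1089506.28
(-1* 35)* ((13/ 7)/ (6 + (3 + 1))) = -13/ 2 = -6.50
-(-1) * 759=759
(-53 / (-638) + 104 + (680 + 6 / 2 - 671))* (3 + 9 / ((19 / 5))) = 3777111 / 6061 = 623.18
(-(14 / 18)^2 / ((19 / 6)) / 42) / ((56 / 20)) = -5 / 3078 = -0.00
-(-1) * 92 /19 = 92 /19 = 4.84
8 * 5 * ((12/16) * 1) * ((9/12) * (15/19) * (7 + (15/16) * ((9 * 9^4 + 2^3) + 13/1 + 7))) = 983931.29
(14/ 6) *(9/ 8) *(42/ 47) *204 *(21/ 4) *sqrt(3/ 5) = 472311 *sqrt(15)/ 940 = 1946.01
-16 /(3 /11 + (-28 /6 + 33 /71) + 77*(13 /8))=-299904 /2271695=-0.13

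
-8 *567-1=-4537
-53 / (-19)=53 / 19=2.79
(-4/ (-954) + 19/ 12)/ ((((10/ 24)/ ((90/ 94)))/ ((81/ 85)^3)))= 4829204367/ 1529785375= 3.16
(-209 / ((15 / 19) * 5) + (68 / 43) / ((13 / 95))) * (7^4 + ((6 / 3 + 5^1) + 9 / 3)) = -99792.05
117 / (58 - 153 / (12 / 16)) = -117 / 146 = -0.80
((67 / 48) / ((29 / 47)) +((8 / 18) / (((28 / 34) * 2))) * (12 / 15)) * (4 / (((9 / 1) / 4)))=362197 / 82215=4.41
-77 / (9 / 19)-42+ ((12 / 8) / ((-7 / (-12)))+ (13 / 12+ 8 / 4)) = -50123 / 252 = -198.90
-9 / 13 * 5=-45 / 13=-3.46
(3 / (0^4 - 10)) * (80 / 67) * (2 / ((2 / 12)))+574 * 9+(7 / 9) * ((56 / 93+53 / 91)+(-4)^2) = 3772763765 / 729027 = 5175.07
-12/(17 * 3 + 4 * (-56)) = 12/173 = 0.07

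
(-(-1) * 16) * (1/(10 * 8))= 1/5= 0.20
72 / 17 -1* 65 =-1033 / 17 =-60.76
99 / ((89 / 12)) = 1188 / 89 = 13.35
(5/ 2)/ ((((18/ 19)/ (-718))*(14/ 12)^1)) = -34105/ 21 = -1624.05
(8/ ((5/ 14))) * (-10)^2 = 2240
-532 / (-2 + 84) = -266 / 41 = -6.49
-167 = -167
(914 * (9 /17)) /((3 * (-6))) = -457 /17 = -26.88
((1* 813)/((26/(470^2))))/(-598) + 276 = -43825113/3887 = -11274.79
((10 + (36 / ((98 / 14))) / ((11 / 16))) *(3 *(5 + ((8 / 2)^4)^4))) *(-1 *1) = -17343077961438 / 77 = -225234778719.97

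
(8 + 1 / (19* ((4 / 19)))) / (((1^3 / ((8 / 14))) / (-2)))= -66 / 7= -9.43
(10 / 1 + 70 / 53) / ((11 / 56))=33600 / 583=57.63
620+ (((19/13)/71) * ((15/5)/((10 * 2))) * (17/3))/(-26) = 297574877/479960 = 620.00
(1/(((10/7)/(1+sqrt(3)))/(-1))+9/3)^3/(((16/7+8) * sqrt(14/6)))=-2023 * sqrt(7)/4000+2231 * sqrt(21)/7200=0.08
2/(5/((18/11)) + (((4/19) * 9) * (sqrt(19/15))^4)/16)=1800/2921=0.62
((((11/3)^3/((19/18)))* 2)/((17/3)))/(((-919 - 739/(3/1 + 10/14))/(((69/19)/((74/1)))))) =-1591876/2200071541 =-0.00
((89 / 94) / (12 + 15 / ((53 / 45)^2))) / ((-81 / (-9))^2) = 250001 / 487927962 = 0.00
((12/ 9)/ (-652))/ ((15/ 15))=-0.00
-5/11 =-0.45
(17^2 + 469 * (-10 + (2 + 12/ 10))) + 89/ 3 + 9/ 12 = -172187/ 60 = -2869.78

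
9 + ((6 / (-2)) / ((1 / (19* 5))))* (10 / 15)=-181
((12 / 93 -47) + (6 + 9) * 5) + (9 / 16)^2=28.45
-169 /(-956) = 169 /956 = 0.18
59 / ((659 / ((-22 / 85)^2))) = 0.01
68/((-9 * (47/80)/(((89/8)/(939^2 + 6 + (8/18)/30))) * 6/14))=-2118200/5594557909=-0.00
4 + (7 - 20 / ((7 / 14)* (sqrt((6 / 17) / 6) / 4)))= 11 - 160* sqrt(17)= -648.70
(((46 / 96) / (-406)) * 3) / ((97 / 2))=-23 / 315056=-0.00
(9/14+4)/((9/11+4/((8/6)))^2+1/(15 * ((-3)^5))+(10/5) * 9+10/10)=28667925/207333196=0.14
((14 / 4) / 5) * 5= 7 / 2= 3.50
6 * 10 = 60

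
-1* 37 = -37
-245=-245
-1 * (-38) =38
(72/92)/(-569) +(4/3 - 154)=-5993900/39261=-152.67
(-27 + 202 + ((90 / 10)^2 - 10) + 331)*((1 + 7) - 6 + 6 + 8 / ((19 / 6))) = 6073.68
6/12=1/2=0.50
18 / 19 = 0.95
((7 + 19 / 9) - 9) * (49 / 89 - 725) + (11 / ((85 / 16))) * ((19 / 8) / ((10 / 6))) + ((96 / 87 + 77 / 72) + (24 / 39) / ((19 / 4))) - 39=-2228587535609 / 19507714200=-114.24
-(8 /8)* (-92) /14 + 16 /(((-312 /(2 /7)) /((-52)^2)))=-33.05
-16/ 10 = -8/ 5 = -1.60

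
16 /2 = 8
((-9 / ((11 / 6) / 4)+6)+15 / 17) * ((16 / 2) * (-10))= 190800 / 187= 1020.32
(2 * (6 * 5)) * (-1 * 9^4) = -393660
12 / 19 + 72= 1380 / 19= 72.63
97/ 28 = 3.46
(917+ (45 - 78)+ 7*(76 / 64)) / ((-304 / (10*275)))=-19630875 / 2432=-8071.91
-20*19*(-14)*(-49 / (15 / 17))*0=0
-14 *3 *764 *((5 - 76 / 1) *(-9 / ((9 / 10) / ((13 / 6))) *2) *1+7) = -98948696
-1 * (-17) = 17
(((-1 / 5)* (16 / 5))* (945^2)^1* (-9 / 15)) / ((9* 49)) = 3888 / 5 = 777.60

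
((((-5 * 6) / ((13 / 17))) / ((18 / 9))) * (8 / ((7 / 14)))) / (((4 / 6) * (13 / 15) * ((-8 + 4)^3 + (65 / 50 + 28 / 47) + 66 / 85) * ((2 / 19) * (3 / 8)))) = 18581544000 / 82811521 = 224.38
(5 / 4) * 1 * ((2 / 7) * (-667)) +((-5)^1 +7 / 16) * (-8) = -1412 / 7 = -201.71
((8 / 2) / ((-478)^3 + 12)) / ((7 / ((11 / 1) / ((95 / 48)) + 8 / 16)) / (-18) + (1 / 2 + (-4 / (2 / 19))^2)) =-20718 / 817089678823535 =-0.00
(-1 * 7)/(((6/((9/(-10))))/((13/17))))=273/340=0.80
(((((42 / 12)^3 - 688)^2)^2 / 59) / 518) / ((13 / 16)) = 54574791347557 / 7823872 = 6975419.76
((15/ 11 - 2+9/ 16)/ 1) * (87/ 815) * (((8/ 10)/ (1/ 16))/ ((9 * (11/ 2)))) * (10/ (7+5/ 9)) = -4524/ 1676455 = -0.00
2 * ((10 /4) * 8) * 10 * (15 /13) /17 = 6000 /221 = 27.15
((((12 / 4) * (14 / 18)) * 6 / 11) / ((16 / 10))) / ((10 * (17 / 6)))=0.03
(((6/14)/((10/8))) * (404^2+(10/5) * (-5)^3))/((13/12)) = 23467104/455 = 51576.05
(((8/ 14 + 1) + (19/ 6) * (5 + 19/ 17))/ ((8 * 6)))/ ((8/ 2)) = 7477/ 68544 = 0.11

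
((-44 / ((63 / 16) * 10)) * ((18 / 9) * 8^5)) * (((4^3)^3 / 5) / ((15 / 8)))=-48378511622144 / 23625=-2047767687.71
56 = 56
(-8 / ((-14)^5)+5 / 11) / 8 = 336151 / 5916064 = 0.06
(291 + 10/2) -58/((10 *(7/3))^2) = 724939/2450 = 295.89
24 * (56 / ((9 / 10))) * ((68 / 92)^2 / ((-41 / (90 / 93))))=-12947200 / 672359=-19.26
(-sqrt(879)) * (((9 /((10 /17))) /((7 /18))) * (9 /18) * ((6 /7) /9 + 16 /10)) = -40851 * sqrt(879) /1225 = -988.69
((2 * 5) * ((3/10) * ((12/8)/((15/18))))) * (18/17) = 486/85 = 5.72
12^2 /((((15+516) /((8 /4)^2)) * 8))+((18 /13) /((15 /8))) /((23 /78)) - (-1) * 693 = 4719917 /6785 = 695.64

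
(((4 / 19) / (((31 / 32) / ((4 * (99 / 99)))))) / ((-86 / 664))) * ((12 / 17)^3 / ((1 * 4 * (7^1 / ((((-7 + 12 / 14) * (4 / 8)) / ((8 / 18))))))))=82612224 / 141794093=0.58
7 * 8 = 56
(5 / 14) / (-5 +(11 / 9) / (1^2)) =-45 / 476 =-0.09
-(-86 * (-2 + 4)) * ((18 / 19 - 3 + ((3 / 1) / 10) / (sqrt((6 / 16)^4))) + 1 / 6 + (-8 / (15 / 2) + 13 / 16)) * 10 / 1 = -1333 / 114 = -11.69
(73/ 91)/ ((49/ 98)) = 146/ 91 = 1.60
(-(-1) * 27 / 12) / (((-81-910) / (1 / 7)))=-9 / 27748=-0.00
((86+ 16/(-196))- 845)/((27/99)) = -409145/147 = -2783.30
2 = 2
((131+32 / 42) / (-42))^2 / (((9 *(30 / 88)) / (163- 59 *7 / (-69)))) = 196399125428 / 362318103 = 542.06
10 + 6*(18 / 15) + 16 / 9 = 18.98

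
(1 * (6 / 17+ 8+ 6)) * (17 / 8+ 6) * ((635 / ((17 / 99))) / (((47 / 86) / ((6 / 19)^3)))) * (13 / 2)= 161521.81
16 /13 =1.23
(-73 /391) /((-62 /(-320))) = -11680 /12121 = -0.96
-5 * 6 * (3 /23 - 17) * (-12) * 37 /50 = -516816 /115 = -4494.05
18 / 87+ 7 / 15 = 293 / 435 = 0.67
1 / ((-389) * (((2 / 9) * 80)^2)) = -81 / 9958400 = -0.00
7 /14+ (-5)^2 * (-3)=-149 /2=-74.50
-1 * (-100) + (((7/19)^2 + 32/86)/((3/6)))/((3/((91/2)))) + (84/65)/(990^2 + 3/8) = 912999956409901/7911331022985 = 115.40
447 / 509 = 0.88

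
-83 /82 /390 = -83 /31980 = -0.00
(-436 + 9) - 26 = -453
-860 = -860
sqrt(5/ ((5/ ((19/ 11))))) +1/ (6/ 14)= sqrt(209)/ 11 +7/ 3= 3.65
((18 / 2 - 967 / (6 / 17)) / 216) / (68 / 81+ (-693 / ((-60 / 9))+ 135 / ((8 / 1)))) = -81925 / 788386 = -0.10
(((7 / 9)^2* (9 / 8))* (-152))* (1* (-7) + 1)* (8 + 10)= 11172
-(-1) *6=6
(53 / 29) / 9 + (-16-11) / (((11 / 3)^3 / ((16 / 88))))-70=-267095635 / 3821301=-69.90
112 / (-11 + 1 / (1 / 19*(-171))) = -252 / 25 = -10.08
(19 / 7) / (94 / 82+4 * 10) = 779 / 11809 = 0.07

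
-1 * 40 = -40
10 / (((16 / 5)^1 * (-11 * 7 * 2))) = -25 / 1232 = -0.02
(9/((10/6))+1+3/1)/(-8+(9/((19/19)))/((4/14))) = 2/5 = 0.40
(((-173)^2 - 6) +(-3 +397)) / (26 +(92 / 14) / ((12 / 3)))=424438 / 387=1096.74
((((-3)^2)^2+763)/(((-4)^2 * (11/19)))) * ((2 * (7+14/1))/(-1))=-84189/22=-3826.77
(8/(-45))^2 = 64/2025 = 0.03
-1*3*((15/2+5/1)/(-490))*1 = 0.08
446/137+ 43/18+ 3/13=188345/32058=5.88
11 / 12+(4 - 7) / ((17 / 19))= -497 / 204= -2.44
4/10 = 2/5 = 0.40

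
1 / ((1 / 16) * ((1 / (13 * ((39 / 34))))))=4056 / 17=238.59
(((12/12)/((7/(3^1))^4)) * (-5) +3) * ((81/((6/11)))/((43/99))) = 99940797/103243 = 968.02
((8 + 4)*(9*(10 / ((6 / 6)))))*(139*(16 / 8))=300240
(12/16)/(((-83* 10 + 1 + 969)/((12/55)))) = 9/7700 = 0.00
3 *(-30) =-90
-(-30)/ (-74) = -15/ 37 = -0.41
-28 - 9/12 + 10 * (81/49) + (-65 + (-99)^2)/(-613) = -3376391/120148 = -28.10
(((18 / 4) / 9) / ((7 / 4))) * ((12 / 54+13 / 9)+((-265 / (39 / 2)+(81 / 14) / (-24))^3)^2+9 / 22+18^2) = 534804842332279529903775225683 / 267396985964241484775424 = 2000040.65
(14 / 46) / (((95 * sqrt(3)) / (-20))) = -28 * sqrt(3) / 1311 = -0.04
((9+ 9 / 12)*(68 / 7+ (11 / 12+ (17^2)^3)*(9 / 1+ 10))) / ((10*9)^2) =500806311239 / 907200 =552035.18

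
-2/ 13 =-0.15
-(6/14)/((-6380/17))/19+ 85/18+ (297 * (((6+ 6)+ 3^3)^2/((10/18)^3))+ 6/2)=2634537.91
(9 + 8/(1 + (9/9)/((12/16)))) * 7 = 87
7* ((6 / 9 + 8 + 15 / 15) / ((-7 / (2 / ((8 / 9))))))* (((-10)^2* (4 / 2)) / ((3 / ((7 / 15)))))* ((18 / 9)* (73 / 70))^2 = -309082 / 105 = -2943.64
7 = 7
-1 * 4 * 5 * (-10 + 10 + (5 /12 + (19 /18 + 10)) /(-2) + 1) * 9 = 852.50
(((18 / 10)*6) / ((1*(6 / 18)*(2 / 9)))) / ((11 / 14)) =185.56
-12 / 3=-4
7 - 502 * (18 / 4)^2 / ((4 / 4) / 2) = -20324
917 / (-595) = -131 / 85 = -1.54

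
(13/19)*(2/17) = 26/323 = 0.08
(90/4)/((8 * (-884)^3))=-45/11052913664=-0.00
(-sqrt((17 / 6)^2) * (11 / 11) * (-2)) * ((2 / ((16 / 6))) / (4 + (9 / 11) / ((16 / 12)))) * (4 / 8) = 187 / 406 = 0.46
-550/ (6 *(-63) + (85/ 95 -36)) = 10450/ 7849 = 1.33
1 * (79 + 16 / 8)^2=6561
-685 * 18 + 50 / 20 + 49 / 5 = -123177 / 10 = -12317.70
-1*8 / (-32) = 1 / 4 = 0.25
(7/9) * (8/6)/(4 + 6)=14/135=0.10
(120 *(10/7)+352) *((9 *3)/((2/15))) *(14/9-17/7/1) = -4534200/49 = -92534.69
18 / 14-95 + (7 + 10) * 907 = 107277 / 7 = 15325.29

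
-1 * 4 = -4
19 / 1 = 19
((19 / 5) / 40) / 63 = 19 / 12600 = 0.00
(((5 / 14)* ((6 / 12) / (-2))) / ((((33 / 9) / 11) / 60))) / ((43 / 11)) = -2475 / 602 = -4.11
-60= -60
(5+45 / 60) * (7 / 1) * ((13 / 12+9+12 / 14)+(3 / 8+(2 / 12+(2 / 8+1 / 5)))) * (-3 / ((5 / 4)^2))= -230529 / 250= -922.12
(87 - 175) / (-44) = 2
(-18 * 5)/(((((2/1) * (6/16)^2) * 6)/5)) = -800/3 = -266.67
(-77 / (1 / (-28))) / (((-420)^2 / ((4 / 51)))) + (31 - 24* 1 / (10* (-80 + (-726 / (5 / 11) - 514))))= 324798443 / 10476675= 31.00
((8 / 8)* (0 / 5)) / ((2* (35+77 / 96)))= 0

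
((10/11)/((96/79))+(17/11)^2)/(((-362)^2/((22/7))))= 18217/242169312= 0.00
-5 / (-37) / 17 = 5 / 629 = 0.01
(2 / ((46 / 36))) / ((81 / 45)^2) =100 / 207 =0.48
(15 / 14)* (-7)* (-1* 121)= 1815 / 2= 907.50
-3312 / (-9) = 368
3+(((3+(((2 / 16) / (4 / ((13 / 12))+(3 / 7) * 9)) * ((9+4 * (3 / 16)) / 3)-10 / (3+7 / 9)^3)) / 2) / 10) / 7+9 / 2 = 7.52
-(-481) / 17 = 481 / 17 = 28.29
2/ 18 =1/ 9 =0.11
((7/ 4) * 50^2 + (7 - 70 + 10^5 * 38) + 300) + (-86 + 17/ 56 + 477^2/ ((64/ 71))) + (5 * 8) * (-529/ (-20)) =1817983681/ 448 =4057999.29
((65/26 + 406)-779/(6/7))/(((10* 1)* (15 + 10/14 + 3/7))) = -10507/3390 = -3.10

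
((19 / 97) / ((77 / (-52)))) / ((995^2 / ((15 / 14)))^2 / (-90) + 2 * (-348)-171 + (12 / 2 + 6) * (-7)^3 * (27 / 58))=2320812 / 166444316624199691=0.00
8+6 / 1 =14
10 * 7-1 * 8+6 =68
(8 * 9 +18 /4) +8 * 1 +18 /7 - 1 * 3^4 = 85 /14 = 6.07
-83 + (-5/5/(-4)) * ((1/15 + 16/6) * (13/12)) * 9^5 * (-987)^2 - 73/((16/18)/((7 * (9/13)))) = 44286861043331/1040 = 42583520233.97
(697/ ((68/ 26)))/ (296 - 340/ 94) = 25051/ 27484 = 0.91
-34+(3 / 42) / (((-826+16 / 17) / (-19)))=-6676053 / 196364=-34.00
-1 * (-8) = 8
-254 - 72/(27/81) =-470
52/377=4/29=0.14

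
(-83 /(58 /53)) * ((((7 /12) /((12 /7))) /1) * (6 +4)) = -258.08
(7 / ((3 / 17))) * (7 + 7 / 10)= 9163 / 30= 305.43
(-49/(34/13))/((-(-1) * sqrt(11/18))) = -1911 * sqrt(22)/374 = -23.97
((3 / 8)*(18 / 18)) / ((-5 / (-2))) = 3 / 20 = 0.15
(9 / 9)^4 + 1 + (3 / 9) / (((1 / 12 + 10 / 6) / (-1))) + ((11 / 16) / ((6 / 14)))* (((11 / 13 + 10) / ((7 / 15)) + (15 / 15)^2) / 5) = 34897 / 3640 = 9.59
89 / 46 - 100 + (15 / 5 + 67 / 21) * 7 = -7553 / 138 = -54.73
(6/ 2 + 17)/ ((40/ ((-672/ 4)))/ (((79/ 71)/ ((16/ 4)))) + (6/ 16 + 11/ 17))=4512480/ 37481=120.39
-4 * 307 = -1228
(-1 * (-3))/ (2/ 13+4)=13/ 18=0.72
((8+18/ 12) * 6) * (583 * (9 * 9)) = 2691711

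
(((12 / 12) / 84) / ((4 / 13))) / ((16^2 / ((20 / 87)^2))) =325 / 40690944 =0.00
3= 3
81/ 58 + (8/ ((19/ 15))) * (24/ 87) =3459/ 1102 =3.14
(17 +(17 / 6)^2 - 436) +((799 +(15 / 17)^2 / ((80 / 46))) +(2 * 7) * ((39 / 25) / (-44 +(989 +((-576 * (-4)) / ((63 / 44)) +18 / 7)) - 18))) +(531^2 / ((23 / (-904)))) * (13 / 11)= -2356279502854067969 / 179911690200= -13096867.14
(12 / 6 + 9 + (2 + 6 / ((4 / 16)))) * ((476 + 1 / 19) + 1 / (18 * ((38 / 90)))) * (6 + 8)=4686605 / 19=246663.42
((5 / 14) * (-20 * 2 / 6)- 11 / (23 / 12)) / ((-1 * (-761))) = -3922 / 367563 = -0.01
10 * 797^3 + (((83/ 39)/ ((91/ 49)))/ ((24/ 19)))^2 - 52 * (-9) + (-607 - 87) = 749571985669972417/ 148060224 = 5062615504.82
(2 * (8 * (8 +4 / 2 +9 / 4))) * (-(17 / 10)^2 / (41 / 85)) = -240737 / 205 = -1174.33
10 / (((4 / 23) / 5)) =575 / 2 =287.50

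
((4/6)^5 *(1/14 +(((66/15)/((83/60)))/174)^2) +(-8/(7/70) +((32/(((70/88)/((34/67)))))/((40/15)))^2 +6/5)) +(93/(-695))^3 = -699542331033556594658443/34652717543713207971375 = -20.19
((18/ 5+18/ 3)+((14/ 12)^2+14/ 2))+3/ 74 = 119891/ 6660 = 18.00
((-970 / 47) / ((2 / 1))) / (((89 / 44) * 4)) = -5335 / 4183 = -1.28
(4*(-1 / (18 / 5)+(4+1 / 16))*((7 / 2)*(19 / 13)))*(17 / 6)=1232245 / 5616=219.42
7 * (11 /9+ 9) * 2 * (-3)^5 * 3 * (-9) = 938952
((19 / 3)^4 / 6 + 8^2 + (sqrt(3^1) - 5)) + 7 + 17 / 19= sqrt(3) + 3093805 / 9234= 336.78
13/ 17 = 0.76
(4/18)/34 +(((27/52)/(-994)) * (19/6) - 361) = -5709689395/15816528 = -361.00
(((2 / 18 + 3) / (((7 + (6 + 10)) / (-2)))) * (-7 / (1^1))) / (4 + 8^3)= 98 / 26703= 0.00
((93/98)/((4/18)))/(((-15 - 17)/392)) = -837/16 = -52.31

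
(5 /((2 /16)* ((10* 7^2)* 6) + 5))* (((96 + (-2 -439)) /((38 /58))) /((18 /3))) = -3335 /2831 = -1.18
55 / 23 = 2.39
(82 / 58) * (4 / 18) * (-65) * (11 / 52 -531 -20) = 1957135 / 174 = 11247.90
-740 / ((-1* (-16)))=-185 / 4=-46.25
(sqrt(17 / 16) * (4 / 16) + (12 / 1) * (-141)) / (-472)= 423 / 118 - sqrt(17) / 7552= 3.58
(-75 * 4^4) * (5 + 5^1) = -192000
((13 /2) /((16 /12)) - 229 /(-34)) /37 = 1579 /5032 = 0.31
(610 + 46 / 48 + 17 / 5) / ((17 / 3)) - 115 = -4477 / 680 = -6.58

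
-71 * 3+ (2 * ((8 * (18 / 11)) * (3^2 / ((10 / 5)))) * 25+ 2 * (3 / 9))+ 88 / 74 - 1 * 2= 3336151 / 1221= 2732.31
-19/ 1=-19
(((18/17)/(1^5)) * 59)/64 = 531/544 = 0.98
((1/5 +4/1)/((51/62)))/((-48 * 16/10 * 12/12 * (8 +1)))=-217/29376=-0.01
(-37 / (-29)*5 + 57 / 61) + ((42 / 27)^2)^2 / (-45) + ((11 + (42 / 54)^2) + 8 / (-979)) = 9602794320034 / 511320348495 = 18.78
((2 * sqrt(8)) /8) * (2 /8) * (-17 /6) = -17 * sqrt(2) /48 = -0.50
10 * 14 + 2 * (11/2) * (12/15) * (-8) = 348/5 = 69.60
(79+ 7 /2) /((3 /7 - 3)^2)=12.48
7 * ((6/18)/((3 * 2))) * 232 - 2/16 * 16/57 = 15422/171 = 90.19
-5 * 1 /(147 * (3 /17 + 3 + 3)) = -17 /3087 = -0.01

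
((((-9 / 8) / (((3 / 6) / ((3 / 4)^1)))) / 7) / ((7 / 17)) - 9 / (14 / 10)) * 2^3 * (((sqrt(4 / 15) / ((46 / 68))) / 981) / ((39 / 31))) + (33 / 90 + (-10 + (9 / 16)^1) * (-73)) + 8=697.27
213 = 213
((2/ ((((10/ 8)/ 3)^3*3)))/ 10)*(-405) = -46656/ 125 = -373.25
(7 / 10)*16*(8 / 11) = 448 / 55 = 8.15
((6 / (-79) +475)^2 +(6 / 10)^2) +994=35347029044 / 156025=226547.21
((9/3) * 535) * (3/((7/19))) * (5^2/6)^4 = 3970703125/1008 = 3939189.61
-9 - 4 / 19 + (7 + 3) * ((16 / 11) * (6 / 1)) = 16315 / 209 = 78.06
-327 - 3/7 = -2292/7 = -327.43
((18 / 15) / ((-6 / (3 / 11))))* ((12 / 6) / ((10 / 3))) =-9 / 275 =-0.03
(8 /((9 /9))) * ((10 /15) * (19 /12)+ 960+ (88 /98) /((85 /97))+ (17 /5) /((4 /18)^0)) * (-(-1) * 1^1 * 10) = 579056456 /7497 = 77238.42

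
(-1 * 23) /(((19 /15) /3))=-1035 /19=-54.47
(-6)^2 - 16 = 20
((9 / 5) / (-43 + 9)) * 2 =-9 / 85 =-0.11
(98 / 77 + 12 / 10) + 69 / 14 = 5699 / 770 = 7.40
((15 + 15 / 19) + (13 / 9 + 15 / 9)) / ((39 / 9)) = 4.36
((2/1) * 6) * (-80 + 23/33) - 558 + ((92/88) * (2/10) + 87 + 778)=-70887/110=-644.43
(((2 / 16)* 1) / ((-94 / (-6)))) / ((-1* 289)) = -3 / 108664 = -0.00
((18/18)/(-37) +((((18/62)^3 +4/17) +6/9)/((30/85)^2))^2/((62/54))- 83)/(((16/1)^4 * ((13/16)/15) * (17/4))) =-0.00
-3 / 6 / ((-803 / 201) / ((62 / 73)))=6231 / 58619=0.11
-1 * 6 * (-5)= 30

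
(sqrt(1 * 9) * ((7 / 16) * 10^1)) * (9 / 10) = 189 / 16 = 11.81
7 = 7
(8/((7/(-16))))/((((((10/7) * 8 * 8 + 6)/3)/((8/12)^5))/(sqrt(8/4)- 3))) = 2048/9207- 2048 * sqrt(2)/27621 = 0.12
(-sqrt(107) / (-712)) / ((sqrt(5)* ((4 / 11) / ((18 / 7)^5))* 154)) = 59049* sqrt(535) / 104707610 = 0.01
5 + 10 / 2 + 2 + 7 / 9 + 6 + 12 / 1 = 30.78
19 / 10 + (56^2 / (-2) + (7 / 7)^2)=-1565.10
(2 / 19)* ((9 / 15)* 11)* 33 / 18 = 121 / 95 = 1.27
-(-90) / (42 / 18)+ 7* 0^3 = 270 / 7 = 38.57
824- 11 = 813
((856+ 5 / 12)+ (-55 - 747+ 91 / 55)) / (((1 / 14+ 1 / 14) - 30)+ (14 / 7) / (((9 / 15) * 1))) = -2.11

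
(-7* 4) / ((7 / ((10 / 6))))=-20 / 3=-6.67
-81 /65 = -1.25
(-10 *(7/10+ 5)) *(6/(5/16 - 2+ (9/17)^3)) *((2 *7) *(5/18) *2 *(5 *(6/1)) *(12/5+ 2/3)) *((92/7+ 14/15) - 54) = -2304036954112/362961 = -6347891.24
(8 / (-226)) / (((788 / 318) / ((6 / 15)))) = -636 / 111305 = -0.01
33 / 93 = 11 / 31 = 0.35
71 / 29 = 2.45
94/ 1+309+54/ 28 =5669/ 14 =404.93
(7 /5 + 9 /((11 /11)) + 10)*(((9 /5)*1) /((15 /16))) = 4896 /125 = 39.17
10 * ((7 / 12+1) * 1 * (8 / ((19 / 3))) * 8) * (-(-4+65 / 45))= 3680 / 9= 408.89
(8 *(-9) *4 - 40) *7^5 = -5512696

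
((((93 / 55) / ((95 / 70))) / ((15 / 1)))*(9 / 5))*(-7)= -27342 / 26125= -1.05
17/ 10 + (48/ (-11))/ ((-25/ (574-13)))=4981/ 50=99.62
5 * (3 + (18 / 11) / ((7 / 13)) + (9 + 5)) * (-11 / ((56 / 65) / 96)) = -6017700 / 49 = -122810.20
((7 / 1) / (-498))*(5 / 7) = -5 / 498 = -0.01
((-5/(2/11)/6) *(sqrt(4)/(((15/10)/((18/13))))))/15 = -22/39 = -0.56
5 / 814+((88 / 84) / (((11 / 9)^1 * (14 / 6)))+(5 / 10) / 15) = 121699 / 299145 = 0.41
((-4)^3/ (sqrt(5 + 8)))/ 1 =-64 * sqrt(13)/ 13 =-17.75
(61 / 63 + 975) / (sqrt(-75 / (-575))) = 61486*sqrt(69) / 189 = 2702.33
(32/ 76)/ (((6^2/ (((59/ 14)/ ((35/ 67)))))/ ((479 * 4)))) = 7573948/ 41895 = 180.78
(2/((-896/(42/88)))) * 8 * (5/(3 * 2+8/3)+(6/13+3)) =-315/9152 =-0.03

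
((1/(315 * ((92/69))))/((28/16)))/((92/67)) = 67/67620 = 0.00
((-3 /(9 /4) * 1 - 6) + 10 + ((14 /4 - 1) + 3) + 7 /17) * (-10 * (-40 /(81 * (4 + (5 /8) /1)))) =1400000 /152847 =9.16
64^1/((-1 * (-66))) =32/33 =0.97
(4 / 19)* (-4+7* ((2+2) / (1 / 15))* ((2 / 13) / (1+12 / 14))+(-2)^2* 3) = 28928 / 3211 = 9.01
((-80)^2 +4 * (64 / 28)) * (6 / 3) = 89728 / 7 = 12818.29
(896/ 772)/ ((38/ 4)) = 448/ 3667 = 0.12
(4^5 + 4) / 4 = 257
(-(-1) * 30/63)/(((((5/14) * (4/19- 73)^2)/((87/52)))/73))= 764237/24864957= 0.03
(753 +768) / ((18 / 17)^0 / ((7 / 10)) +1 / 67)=713349 / 677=1053.69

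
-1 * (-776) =776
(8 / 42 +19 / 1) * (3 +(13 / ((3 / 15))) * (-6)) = -51987 / 7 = -7426.71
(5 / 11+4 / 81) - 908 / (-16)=204053 / 3564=57.25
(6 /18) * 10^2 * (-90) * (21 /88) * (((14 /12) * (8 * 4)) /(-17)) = 1572.19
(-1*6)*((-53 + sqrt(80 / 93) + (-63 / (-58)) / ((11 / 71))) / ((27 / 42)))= 410774 / 957-112*sqrt(465) / 279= 420.57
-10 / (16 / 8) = -5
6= 6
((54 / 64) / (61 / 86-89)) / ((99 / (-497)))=21371 / 445456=0.05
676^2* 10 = 4569760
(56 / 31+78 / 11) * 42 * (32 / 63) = 194176 / 1023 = 189.81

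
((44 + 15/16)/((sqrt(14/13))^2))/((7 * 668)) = 9347/1047424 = 0.01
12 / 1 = 12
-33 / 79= -0.42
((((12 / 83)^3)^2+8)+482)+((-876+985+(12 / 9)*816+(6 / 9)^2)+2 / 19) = 94345510994068963 / 55906803846099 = 1687.55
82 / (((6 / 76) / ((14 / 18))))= 807.85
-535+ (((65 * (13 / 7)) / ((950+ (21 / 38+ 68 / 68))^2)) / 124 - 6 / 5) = -760657881475112 / 1418608509885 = -536.20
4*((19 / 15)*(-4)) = -304 / 15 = -20.27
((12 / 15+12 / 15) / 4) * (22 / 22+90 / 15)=14 / 5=2.80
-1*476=-476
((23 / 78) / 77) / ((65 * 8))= 23 / 3123120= 0.00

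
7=7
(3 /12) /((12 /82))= 41 /24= 1.71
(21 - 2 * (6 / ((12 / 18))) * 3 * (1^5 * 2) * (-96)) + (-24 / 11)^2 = 1257645 / 121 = 10393.76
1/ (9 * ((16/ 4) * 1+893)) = 1/ 8073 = 0.00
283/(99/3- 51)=-283/18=-15.72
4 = 4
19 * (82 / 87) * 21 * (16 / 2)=87248 / 29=3008.55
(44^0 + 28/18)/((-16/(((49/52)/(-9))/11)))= 0.00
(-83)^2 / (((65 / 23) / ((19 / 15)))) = 3010493 / 975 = 3087.69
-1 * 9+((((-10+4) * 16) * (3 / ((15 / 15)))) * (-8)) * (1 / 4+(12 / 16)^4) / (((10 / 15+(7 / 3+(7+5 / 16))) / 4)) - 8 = 5381 / 11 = 489.18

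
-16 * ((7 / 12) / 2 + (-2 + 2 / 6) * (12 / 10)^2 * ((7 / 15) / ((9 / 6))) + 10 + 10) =-7818 / 25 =-312.72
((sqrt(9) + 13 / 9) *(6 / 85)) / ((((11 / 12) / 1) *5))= 64 / 935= 0.07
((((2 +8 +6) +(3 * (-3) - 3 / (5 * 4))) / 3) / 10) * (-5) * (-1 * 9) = 411 / 40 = 10.28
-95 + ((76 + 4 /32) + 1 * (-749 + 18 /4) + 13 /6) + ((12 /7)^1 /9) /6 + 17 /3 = -380777 /504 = -755.51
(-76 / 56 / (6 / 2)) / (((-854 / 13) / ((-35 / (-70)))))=247 / 71736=0.00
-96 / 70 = -1.37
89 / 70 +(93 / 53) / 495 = 31219 / 24486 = 1.27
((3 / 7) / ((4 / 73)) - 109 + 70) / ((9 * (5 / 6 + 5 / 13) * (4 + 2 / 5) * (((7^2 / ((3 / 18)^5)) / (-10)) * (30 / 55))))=6305 / 202704768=0.00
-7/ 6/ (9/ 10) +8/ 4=19/ 27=0.70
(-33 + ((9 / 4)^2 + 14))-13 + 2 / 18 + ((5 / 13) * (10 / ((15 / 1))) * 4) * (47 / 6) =-35179 / 1872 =-18.79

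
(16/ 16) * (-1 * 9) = -9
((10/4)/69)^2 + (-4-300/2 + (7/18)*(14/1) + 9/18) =-2819545/19044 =-148.05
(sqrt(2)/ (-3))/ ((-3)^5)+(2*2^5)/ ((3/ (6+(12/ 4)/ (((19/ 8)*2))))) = sqrt(2)/ 729+2688/ 19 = 141.48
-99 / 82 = -1.21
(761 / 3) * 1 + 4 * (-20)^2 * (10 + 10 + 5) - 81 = 120518 / 3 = 40172.67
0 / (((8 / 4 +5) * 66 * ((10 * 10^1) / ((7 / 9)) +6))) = 0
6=6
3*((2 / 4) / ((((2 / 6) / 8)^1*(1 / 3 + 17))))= 27 / 13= 2.08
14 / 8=7 / 4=1.75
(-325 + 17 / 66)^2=459373489 / 4356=105457.64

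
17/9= 1.89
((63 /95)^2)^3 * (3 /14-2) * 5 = -0.76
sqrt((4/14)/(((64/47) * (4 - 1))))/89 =sqrt(1974)/14952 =0.00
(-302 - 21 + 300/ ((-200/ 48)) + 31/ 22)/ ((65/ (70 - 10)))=-51954/ 143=-363.31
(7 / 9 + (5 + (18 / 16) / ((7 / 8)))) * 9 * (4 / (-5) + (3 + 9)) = 712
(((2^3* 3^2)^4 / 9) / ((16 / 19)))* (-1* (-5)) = 17729280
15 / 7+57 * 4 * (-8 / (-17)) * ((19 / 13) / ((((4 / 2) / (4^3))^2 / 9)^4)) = 1750033407448461610227 / 1547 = 1131243314446322954.25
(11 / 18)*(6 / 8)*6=11 / 4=2.75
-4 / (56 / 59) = -59 / 14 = -4.21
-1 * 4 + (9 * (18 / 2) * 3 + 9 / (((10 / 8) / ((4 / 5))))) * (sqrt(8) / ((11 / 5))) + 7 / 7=-3 + 12438 * sqrt(2) / 55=316.82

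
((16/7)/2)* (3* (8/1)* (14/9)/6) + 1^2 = 73/9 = 8.11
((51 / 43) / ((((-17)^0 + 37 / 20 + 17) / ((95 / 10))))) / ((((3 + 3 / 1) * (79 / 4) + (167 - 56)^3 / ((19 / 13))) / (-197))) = -24179780 / 202364806513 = -0.00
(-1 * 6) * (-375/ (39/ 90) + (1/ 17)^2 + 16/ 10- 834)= 191356914/ 18785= 10186.69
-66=-66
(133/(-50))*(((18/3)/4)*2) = -399/50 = -7.98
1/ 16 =0.06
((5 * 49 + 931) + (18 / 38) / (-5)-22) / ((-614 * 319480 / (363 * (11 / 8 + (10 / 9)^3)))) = -212478274679 / 36226961769600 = -0.01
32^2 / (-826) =-512 / 413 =-1.24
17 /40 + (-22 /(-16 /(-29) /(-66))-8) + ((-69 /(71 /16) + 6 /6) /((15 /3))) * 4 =7419601 /2840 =2612.54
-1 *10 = -10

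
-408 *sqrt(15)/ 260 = -102 *sqrt(15)/ 65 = -6.08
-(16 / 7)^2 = -256 / 49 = -5.22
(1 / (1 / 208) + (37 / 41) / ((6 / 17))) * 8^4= 106080256 / 123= 862441.11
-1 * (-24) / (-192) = -1 / 8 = -0.12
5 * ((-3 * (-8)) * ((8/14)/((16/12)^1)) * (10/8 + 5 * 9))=16650/7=2378.57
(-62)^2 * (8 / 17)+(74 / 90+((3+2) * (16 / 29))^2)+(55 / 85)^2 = 19881564538 / 10937205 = 1817.79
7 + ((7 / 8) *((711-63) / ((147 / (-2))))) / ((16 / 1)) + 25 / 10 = 9.02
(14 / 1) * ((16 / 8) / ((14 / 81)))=162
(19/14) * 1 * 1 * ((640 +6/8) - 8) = 48089/56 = 858.73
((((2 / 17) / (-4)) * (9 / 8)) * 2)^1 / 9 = -1 / 136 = -0.01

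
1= 1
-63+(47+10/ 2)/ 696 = -10949/ 174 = -62.93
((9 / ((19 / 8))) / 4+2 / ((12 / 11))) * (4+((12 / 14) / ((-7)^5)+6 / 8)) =13.21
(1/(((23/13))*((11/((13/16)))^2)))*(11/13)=0.00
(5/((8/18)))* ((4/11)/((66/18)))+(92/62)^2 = 385771/116281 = 3.32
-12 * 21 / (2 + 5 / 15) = -108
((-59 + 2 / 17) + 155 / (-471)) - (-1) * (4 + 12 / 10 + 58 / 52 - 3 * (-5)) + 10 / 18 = -116604299 / 3122730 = -37.34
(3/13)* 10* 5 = 150/13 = 11.54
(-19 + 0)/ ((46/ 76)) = -722/ 23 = -31.39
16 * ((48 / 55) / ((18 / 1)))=128 / 165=0.78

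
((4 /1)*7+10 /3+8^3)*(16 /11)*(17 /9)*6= 886720 /99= 8956.77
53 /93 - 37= -3388 /93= -36.43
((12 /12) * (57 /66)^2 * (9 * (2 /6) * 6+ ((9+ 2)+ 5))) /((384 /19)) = 116603 /92928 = 1.25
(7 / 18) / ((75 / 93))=217 / 450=0.48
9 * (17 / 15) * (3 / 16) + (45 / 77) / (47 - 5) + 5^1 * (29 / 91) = 1973071 / 560560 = 3.52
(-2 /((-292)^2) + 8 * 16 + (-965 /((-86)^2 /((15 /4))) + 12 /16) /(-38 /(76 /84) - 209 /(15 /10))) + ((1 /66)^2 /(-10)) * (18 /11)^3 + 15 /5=9046926494843257851 /69061330960145920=131.00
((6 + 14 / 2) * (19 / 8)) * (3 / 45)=247 / 120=2.06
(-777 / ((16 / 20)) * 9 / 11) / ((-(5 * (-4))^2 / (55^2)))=384615 / 64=6009.61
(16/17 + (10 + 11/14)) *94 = 131177/119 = 1102.33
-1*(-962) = 962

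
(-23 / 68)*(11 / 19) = -253 / 1292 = -0.20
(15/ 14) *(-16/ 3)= -40/ 7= -5.71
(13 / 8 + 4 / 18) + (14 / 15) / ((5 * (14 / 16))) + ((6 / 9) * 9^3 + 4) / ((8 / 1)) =113959 / 1800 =63.31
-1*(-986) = 986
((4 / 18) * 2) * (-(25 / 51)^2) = -2500 / 23409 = -0.11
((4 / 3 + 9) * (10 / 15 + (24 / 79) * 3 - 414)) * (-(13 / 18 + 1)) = 46965992 / 6399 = 7339.58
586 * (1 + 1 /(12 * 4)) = 14357 /24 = 598.21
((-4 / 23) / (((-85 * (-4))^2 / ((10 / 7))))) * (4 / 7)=-2 / 1628515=-0.00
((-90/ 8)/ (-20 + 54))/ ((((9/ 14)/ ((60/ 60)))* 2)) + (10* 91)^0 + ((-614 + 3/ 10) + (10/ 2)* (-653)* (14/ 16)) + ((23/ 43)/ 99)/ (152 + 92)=-76588030264/ 22072545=-3469.83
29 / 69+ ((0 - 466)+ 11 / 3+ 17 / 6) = -63353 / 138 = -459.08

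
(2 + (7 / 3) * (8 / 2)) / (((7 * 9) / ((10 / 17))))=20 / 189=0.11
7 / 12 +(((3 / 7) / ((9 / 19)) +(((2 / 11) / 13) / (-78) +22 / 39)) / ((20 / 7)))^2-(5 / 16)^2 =49758980437 / 66352915200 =0.75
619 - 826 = -207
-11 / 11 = -1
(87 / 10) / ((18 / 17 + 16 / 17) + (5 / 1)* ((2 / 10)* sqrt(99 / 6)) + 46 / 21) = 14616 / 425 - 38367* sqrt(66) / 9350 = 1.05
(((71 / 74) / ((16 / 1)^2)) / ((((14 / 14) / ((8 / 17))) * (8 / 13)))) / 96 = 923 / 30916608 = 0.00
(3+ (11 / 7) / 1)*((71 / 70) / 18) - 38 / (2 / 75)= -3141557 / 2205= -1424.74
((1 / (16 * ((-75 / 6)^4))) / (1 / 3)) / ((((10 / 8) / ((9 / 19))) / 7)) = 756 / 37109375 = 0.00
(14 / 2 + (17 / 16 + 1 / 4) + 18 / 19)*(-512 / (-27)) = 90080 / 513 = 175.59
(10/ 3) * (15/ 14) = 25/ 7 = 3.57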